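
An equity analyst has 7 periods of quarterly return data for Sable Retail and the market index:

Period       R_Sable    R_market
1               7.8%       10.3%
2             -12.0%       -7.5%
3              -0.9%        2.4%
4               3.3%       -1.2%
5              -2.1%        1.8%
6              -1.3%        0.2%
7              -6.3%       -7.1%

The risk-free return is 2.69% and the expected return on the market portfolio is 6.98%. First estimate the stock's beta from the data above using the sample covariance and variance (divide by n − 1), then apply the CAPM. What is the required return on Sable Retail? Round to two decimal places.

Mean R_i = (7.8 − 12.0 − 0.9 + 3.3 − 2.1 − 1.3 − 6.3) / 7 = -1.6429%
Mean R_m = (10.3 − 7.5 + 2.4 − 1.2 + 1.8 + 0.2 − 7.1) / 7 = -0.1571%
Σ(R_i − R̄_i)(R_m − R̄_m) = 203.1029  ⇒  Cov = 203.1029 / 6 = 33.8505
Σ(R_m − R̄_m)² = 223.0571  ⇒  Var(R_m) = 223.0571 / 6 = 37.1762
β = Cov / Var(R_m) = 33.8505 / 37.1762 = 0.9105
MRP = 6.98% − 2.69% = 4.29%
E(R) = R_f + β × MRP = 2.69% + 0.9105 × 4.29% = 6.60%

6.60%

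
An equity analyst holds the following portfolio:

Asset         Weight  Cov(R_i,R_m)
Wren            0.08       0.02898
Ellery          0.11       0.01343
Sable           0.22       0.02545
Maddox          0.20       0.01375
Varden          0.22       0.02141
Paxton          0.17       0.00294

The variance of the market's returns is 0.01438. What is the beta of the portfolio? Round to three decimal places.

β_Wren = 0.02898 / 0.01438 = 2.0153
β_Ellery = 0.01343 / 0.01438 = 0.9339
β_Sable = 0.02545 / 0.01438 = 1.7698
β_Maddox = 0.01375 / 0.01438 = 0.9562
β_Varden = 0.02141 / 0.01438 = 1.4889
β_Paxton = 0.00294 / 0.01438 = 0.2045
β_P = Σ w_i β_i = 0.08×2.0153 + 0.11×0.9339 + 0.22×1.7698 + 0.20×0.9562 + 0.22×1.4889 + 0.17×0.2045 = 1.2069

1.207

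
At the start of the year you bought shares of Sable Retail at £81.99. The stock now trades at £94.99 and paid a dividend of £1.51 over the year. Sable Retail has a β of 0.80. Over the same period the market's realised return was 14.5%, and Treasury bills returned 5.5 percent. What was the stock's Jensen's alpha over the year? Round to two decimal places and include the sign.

+5.00%

Realised HPR = (P1 + D1 − P0) / P0 = (94.99 + 1.51 − 81.99) / 81.99 = 14.51 / 81.99 = 17.6973%
MRP = 14.5% − 5.5% = 9.00%
CAPM required = R_f + β·MRP = 5.5% + 0.80 × 9.0% = 12.7000%
α = realised − required = 17.6973% − 12.7000% = +5.00%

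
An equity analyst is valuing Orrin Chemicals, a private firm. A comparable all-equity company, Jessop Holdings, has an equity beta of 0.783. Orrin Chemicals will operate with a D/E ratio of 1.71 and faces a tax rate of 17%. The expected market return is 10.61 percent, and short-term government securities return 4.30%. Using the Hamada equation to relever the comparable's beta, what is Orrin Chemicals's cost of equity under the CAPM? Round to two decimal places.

16.25%

β_L = β_U × [1 + (1 − t)(D/E)] = 0.783 × [1 + (1 − 0.17) × 1.71]
    = 0.783 × [1 + 0.83 × 1.71] = 0.783 × 2.4193 = 1.8943
MRP = 10.61% − 4.30% = 6.31%
E(R) = R_f + β_L × MRP = 4.30% + 1.8943 × 6.31% = 16.25%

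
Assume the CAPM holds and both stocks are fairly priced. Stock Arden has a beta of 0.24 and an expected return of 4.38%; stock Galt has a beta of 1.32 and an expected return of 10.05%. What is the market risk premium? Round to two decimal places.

Both satisfy E(R) = R_f + β·MRP, so the slope of the SML is
MRP = (10.05% − 4.38%) / (1.32 − 0.24) = 5.67% / 1.08 = 5.2500%

5.25%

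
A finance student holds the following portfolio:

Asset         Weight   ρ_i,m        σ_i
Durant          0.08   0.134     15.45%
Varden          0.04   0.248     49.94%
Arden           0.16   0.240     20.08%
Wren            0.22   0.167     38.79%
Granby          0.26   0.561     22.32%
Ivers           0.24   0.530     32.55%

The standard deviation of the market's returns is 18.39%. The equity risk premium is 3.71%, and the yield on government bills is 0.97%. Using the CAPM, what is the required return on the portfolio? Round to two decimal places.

3.04%

β_Durant = 0.134 × 15.45% / 18.39% = 0.1126
β_Varden = 0.248 × 49.94% / 18.39% = 0.6735
β_Arden = 0.240 × 20.08% / 18.39% = 0.2621
β_Wren = 0.167 × 38.79% / 18.39% = 0.3523
β_Granby = 0.561 × 22.32% / 18.39% = 0.6809
β_Ivers = 0.530 × 32.55% / 18.39% = 0.9381
β_P = Σ w_i β_i = 0.08×0.1126 + 0.04×0.6735 + 0.16×0.2621 + 0.22×0.3523 + 0.26×0.6809 + 0.24×0.9381 = 0.5576
E(R_P) = R_f + β_P × MRP = 0.97% + 0.5576 × 3.71% = 3.04%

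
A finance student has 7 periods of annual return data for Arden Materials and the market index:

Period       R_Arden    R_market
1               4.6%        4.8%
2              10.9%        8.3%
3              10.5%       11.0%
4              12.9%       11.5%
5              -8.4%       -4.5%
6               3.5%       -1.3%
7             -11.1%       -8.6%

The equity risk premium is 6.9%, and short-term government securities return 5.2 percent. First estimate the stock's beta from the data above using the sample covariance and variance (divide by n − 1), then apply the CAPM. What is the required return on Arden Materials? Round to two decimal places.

Mean R_i = (4.6 + 10.9 + 10.5 + 12.9 − 8.4 + 3.5 − 11.1) / 7 = 3.2714%
Mean R_m = (4.8 + 8.3 + 11.0 + 11.5 − 4.5 − 1.3 − 8.6) / 7 = 3.0286%
Σ(R_i − R̄_i)(R_m − R̄_m) = 435.7557  ⇒  Cov = 435.7557 / 6 = 72.6260
Σ(R_m − R̄_m)² = 376.8743  ⇒  Var(R_m) = 376.8743 / 6 = 62.8124
β = Cov / Var(R_m) = 72.6260 / 62.8124 = 1.1562
E(R) = R_f + β × MRP = 5.2% + 1.1562 × 6.9% = 13.18%

13.18%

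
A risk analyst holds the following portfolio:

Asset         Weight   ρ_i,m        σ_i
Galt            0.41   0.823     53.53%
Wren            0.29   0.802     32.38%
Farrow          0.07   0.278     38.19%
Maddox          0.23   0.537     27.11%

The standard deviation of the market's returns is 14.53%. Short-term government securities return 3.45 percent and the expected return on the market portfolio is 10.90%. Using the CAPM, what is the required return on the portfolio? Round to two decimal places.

β_Galt = 0.823 × 53.53% / 14.53% = 3.0320
β_Wren = 0.802 × 32.38% / 14.53% = 1.7873
β_Farrow = 0.278 × 38.19% / 14.53% = 0.7307
β_Maddox = 0.537 × 27.11% / 14.53% = 1.0019
β_P = Σ w_i β_i = 0.41×3.0320 + 0.29×1.7873 + 0.07×0.7307 + 0.23×1.0019 = 2.0430
MRP = 10.90% − 3.45% = 7.45%
E(R_P) = R_f + β_P × MRP = 3.45% + 2.0430 × 7.45% = 18.67%

18.67%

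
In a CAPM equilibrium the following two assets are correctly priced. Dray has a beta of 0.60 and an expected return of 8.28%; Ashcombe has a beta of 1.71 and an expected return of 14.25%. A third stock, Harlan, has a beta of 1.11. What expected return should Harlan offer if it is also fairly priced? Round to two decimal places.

11.02%

MRP (SML slope) = (14.25% − 8.28%) / (1.71 − 0.60) = 5.97% / 1.11 = 5.3784%
R_f (intercept) = 8.28% − 0.60 × 5.3784% = 5.0530%
E(R_Harlan) = R_f + β × MRP = 5.0530% + 1.11 × 5.3784% = 11.02%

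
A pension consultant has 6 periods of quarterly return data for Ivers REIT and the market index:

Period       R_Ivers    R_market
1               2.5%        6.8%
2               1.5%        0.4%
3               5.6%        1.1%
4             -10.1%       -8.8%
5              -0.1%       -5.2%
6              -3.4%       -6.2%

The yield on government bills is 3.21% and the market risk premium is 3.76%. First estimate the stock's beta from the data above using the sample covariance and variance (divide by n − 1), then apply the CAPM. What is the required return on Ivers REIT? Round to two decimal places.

Mean R_i = (2.5 + 1.5 + 5.6 − 10.1 − 0.1 − 3.4) / 6 = -0.6667%
Mean R_m = (6.8 + 0.4 + 1.1 − 8.8 − 5.2 − 6.2) / 6 = -1.9833%
Σ(R_i − R̄_i)(R_m − R̄_m) = 126.3067  ⇒  Cov = 126.3067 / 5 = 25.2613
Σ(R_m − R̄_m)² = 166.9283  ⇒  Var(R_m) = 166.9283 / 5 = 33.3857
β = Cov / Var(R_m) = 25.2613 / 33.3857 = 0.7567
E(R) = R_f + β × MRP = 3.21% + 0.7567 × 3.76% = 6.06%

6.06%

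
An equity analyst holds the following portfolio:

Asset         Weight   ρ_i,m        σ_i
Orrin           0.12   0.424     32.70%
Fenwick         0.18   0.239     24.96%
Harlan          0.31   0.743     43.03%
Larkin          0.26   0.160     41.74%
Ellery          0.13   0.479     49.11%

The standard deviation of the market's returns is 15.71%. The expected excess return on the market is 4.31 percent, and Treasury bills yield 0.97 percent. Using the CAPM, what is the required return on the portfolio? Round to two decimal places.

5.76%

β_Orrin = 0.424 × 32.70% / 15.71% = 0.8825
β_Fenwick = 0.239 × 24.96% / 15.71% = 0.3797
β_Harlan = 0.743 × 43.03% / 15.71% = 2.0351
β_Larkin = 0.160 × 41.74% / 15.71% = 0.4251
β_Ellery = 0.479 × 49.11% / 15.71% = 1.4974
β_P = Σ w_i β_i = 0.12×0.8825 + 0.18×0.3797 + 0.31×2.0351 + 0.26×0.4251 + 0.13×1.4974 = 1.1103
E(R_P) = R_f + β_P × MRP = 0.97% + 1.1103 × 4.31% = 5.76%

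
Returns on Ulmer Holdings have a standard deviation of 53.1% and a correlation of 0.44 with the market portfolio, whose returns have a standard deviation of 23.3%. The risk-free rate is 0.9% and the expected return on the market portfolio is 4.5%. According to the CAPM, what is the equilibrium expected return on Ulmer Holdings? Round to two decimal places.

4.51%

β = ρ × σ_i / σ_m = 0.44 × 53.1% / 23.3% = 1.0027
MRP = 4.5% − 0.9% = 3.60%
E(R) = 0.9% + 1.0027 × 3.6% = 4.51%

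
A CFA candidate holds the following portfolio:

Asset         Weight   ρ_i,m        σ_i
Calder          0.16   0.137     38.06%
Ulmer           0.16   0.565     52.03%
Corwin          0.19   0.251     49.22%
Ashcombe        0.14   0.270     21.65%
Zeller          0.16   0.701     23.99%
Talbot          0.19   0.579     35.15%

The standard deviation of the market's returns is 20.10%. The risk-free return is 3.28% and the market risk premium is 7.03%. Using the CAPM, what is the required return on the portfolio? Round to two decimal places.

β_Calder = 0.137 × 38.06% / 20.10% = 0.2594
β_Ulmer = 0.565 × 52.03% / 20.10% = 1.4625
β_Corwin = 0.251 × 49.22% / 20.10% = 0.6146
β_Ashcombe = 0.270 × 21.65% / 20.10% = 0.2908
β_Zeller = 0.701 × 23.99% / 20.10% = 0.8367
β_Talbot = 0.579 × 35.15% / 20.10% = 1.0125
β_P = Σ w_i β_i = 0.16×0.2594 + 0.16×1.4625 + 0.19×0.6146 + 0.14×0.2908 + 0.16×0.8367 + 0.19×1.0125 = 0.7592
E(R_P) = R_f + β_P × MRP = 3.28% + 0.7592 × 7.03% = 8.62%

8.62%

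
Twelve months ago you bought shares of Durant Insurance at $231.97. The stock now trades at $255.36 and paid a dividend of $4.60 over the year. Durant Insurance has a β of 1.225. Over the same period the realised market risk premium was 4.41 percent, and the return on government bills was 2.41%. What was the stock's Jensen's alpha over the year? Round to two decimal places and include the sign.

+4.25%

Realised HPR = (P1 + D1 − P0) / P0 = (255.36 + 4.60 − 231.97) / 231.97 = 27.99 / 231.97 = 12.0662%
CAPM required = R_f + β·MRP = 2.41% + 1.225 × 4.41% = 7.81225%
α = realised − required = 12.0662% − 7.81225% = +4.25%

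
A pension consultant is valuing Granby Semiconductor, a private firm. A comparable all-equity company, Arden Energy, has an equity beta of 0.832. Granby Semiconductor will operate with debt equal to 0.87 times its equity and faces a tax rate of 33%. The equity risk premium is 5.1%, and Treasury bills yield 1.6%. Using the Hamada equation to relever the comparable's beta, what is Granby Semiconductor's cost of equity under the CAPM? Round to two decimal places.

β_L = β_U × [1 + (1 − t)(D/E)] = 0.832 × [1 + (1 − 0.33) × 0.87]
    = 0.832 × [1 + 0.67 × 0.87] = 0.832 × 1.5829 = 1.3170
E(R) = R_f + β_L × MRP = 1.6% + 1.3170 × 5.1% = 8.32%

8.32%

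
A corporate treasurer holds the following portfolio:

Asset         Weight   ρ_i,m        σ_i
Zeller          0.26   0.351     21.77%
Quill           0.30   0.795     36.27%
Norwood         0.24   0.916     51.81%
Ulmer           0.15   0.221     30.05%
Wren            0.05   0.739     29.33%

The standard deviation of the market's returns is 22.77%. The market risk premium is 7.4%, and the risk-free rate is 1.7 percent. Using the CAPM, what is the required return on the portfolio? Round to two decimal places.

9.53%

β_Zeller = 0.351 × 21.77% / 22.77% = 0.3356
β_Quill = 0.795 × 36.27% / 22.77% = 1.2663
β_Norwood = 0.916 × 51.81% / 22.77% = 2.0842
β_Ulmer = 0.221 × 30.05% / 22.77% = 0.2917
β_Wren = 0.739 × 29.33% / 22.77% = 0.9519
β_P = Σ w_i β_i = 0.26×0.3356 + 0.30×1.2663 + 0.24×2.0842 + 0.15×0.2917 + 0.05×0.9519 = 1.0587
E(R_P) = R_f + β_P × MRP = 1.7% + 1.0587 × 7.4% = 9.53%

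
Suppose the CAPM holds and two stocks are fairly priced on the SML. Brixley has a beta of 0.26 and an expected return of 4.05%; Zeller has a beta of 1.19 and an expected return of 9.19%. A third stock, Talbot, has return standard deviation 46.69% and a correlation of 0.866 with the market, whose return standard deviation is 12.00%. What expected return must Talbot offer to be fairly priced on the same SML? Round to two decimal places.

MRP = (9.19% − 4.05%) / (1.19 − 0.26) = 5.5269%
R_f = 4.05% − 0.26 × 5.5269% = 2.6130%
β_Talbot = ρ·σ_i/σ_m = 0.866 × 46.69 / 12.00 = 3.3695
E(R_Talbot) = R_f + β × MRP = 2.6130% + 3.3695 × 5.5269% = 21.24%

21.24%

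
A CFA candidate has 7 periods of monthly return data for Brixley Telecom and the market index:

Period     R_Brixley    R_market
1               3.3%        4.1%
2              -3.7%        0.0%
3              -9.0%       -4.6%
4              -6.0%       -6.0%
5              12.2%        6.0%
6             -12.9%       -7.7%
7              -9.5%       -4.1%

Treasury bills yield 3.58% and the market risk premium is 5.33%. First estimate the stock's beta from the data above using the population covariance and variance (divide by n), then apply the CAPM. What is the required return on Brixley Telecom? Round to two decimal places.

11.92%

Mean R_i = (3.3 − 3.7 − 9.0 − 6.0 + 12.2 − 12.9 − 9.5) / 7 = -3.6571%
Mean R_m = (4.1 + 0.0 − 4.6 − 6.0 + 6.0 − 7.7 − 4.1) / 7 = -1.7571%
Σ(R_i − R̄_i)(R_m − R̄_m) = 257.4271  ⇒  Cov = 257.4271 / 7 = 36.7753
Σ(R_m − R̄_m)² = 164.4571  ⇒  Var(R_m) = 164.4571 / 7 = 23.4939
β = Cov / Var(R_m) = 36.7753 / 23.4939 = 1.5653
E(R) = R_f + β × MRP = 3.58% + 1.5653 × 5.33% = 11.92%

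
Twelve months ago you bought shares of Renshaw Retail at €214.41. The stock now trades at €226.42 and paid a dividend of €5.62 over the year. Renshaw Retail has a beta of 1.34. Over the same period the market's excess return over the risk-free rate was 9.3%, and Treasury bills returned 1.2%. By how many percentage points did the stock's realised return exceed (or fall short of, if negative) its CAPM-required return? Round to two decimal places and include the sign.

Realised HPR = (P1 + D1 − P0) / P0 = (226.42 + 5.62 − 214.41) / 214.41 = 17.63 / 214.41 = 8.2226%
CAPM required = R_f + β·MRP = 1.2% + 1.34 × 9.3% = 13.6620%
α = realised − required = 8.2226% − 13.6620% = -5.44%

-5.44%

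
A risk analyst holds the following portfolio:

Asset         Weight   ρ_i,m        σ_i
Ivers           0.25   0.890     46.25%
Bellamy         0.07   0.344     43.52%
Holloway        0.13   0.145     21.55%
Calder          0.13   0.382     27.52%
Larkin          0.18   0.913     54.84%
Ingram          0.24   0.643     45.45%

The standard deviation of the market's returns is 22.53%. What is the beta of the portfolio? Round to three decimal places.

1.293

β_Ivers = 0.890 × 46.25% / 22.53% = 1.8270
β_Bellamy = 0.344 × 43.52% / 22.53% = 0.6645
β_Holloway = 0.145 × 21.55% / 22.53% = 0.1387
β_Calder = 0.382 × 27.52% / 22.53% = 0.4666
β_Larkin = 0.913 × 54.84% / 22.53% = 2.2223
β_Ingram = 0.643 × 45.45% / 22.53% = 1.2971
β_P = Σ w_i β_i = 0.25×1.8270 + 0.07×0.6645 + 0.13×0.1387 + 0.13×0.4666 + 0.18×2.2223 + 0.24×1.2971 = 1.2933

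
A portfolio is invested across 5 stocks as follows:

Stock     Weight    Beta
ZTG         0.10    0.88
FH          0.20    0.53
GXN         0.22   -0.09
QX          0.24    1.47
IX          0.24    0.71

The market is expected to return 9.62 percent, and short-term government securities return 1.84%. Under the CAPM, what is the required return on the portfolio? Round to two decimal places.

7.27%

β_P = Σ w_i β_i = 0.10×0.88 + 0.20×0.53 + 0.22×-0.09 + 0.24×1.47 + 0.24×0.71 = 0.6974
MRP = 9.62% − 1.84% = 7.78%
E(R_P) = R_f + β_P × MRP = 1.84% + 0.6974 × 7.78% = 7.27%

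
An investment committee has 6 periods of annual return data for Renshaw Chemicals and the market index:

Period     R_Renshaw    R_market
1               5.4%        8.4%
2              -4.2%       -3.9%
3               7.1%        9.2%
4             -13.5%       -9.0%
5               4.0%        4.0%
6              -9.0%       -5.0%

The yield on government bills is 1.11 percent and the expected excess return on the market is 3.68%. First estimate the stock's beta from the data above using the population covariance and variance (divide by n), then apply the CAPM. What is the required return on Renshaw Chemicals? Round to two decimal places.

Mean R_i = (5.4 − 4.2 + 7.1 − 13.5 + 4.0 − 9.0) / 6 = -1.7000%
Mean R_m = (8.4 − 3.9 + 9.2 − 9.0 + 4.0 − 5.0) / 6 = 0.6167%
Σ(R_i − R̄_i)(R_m − R̄_m) = 315.8500  ⇒  Cov = 315.8500 / 6 = 52.6417
Σ(R_m − R̄_m)² = 290.1283  ⇒  Var(R_m) = 290.1283 / 6 = 48.3547
β = Cov / Var(R_m) = 52.6417 / 48.3547 = 1.0887
E(R) = R_f + β × MRP = 1.11% + 1.0887 × 3.68% = 5.12%

5.12%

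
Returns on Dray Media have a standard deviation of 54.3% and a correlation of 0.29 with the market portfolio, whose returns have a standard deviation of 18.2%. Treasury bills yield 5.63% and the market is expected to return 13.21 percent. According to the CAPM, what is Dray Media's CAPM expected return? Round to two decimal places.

β = ρ × σ_i / σ_m = 0.29 × 54.3% / 18.2% = 0.8652
MRP = 13.21% − 5.63% = 7.58%
E(R) = 5.63% + 0.8652 × 7.58% = 12.19%

12.19%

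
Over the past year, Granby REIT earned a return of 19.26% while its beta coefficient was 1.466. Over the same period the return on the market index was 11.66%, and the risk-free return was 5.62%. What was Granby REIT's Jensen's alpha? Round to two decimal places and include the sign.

+4.79%

Market excess return = 11.66% − 5.62% = 6.04%
CAPM benchmark = R_f + β(R_m − R_f) = 5.62% + 1.466 × 6.04% = 14.47464%
α = actual − benchmark = 19.26% − 14.47464% = +4.79%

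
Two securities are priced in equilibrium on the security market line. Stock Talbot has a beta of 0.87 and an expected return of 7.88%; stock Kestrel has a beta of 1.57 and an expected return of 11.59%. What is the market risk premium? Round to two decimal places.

Both satisfy E(R) = R_f + β·MRP, so the slope of the SML is
MRP = (11.59% − 7.88%) / (1.57 − 0.87) = 3.71% / 0.70 = 5.3000%

5.30%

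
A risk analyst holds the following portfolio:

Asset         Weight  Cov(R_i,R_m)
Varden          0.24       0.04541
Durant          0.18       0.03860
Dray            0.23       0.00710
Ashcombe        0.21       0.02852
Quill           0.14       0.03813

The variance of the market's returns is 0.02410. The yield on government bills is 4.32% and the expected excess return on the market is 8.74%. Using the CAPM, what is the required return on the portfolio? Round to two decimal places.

15.49%

β_Varden = 0.04541 / 0.02410 = 1.8842
β_Durant = 0.03860 / 0.02410 = 1.6017
β_Dray = 0.00710 / 0.02410 = 0.2946
β_Ashcombe = 0.02852 / 0.02410 = 1.1834
β_Quill = 0.03813 / 0.02410 = 1.5822
β_P = Σ w_i β_i = 0.24×1.8842 + 0.18×1.6017 + 0.23×0.2946 + 0.21×1.1834 + 0.14×1.5822 = 1.2783
E(R_P) = R_f + β_P × MRP = 4.32% + 1.2783 × 8.74% = 15.49%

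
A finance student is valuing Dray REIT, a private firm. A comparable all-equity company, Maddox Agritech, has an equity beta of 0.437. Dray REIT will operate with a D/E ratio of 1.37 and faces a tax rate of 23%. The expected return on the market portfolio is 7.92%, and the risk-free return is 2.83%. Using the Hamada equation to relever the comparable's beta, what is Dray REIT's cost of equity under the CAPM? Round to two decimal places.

β_L = β_U × [1 + (1 − t)(D/E)] = 0.437 × [1 + (1 − 0.23) × 1.37]
    = 0.437 × [1 + 0.77 × 1.37] = 0.437 × 2.0549 = 0.8980
MRP = 7.92% − 2.83% = 5.09%
E(R) = R_f + β_L × MRP = 2.83% + 0.8980 × 5.09% = 7.40%

7.40%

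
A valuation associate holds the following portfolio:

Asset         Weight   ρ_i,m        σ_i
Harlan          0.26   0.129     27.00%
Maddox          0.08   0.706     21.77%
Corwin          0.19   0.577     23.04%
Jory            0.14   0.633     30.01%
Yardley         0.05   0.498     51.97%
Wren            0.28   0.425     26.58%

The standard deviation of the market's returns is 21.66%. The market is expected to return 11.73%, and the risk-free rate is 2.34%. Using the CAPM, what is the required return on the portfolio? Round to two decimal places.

β_Harlan = 0.129 × 27.00% / 21.66% = 0.1608
β_Maddox = 0.706 × 21.77% / 21.66% = 0.7096
β_Corwin = 0.577 × 23.04% / 21.66% = 0.6138
β_Jory = 0.633 × 30.01% / 21.66% = 0.8770
β_Yardley = 0.498 × 51.97% / 21.66% = 1.1949
β_Wren = 0.425 × 26.58% / 21.66% = 0.5215
β_P = Σ w_i β_i = 0.26×0.1608 + 0.08×0.7096 + 0.19×0.6138 + 0.14×0.8770 + 0.05×1.1949 + 0.28×0.5215 = 0.5437
MRP = 11.73% − 2.34% = 9.39%
E(R_P) = R_f + β_P × MRP = 2.34% + 0.5437 × 9.39% = 7.45%

7.45%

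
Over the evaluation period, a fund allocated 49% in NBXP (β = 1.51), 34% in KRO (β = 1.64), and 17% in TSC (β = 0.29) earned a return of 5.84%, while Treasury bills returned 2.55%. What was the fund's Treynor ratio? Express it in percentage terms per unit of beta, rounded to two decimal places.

β_P = 0.49×1.51 + 0.34×1.64 + 0.17×0.29 = 1.3468
Treynor = (R_P − R_f) / β_P = (5.84% − 2.55%) / 1.3468 = 3.29% / 1.3468 = 2.44%

2.44%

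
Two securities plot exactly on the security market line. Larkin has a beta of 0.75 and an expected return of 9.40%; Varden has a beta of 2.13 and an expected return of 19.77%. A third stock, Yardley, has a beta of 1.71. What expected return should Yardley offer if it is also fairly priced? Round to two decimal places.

16.61%

MRP (SML slope) = (19.77% − 9.40%) / (2.13 − 0.75) = 10.37% / 1.38 = 7.5145%
R_f (intercept) = 9.40% − 0.75 × 7.5145% = 3.7641%
E(R_Yardley) = R_f + β × MRP = 3.7641% + 1.71 × 7.5145% = 16.61%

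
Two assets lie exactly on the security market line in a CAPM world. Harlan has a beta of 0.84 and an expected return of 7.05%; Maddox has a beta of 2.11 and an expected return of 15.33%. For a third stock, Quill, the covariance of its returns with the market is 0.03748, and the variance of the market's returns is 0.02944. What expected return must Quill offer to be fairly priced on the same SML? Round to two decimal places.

MRP = (15.33% − 7.05%) / (2.11 − 0.84) = 6.5197%
R_f = 7.05% − 0.84 × 6.5197% = 1.5735%
β_Quill = Cov / Var(R_m) = 0.03748 / 0.02944 = 1.2731
E(R_Quill) = R_f + β × MRP = 1.5735% + 1.2731 × 6.5197% = 9.87%

9.87%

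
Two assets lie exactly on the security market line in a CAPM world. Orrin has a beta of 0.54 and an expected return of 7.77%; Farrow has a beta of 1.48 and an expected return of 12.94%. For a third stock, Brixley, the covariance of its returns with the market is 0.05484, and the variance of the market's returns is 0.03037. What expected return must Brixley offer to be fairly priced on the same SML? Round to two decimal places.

14.73%

MRP = (12.94% − 7.77%) / (1.48 − 0.54) = 5.5000%
R_f = 7.77% − 0.54 × 5.5000% = 4.8000%
β_Brixley = Cov / Var(R_m) = 0.05484 / 0.03037 = 1.8057
E(R_Brixley) = R_f + β × MRP = 4.8000% + 1.8057 × 5.5000% = 14.73%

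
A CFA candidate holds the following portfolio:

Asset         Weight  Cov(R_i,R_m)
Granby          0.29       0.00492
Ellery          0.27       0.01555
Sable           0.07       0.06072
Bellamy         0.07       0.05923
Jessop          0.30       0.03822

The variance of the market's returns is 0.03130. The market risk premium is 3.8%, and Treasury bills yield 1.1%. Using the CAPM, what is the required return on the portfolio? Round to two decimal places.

β_Granby = 0.00492 / 0.03130 = 0.1572
β_Ellery = 0.01555 / 0.03130 = 0.4968
β_Sable = 0.06072 / 0.03130 = 1.9399
β_Bellamy = 0.05923 / 0.03130 = 1.8923
β_Jessop = 0.03822 / 0.03130 = 1.2211
β_P = Σ w_i β_i = 0.29×0.1572 + 0.27×0.4968 + 0.07×1.9399 + 0.07×1.8923 + 0.30×1.2211 = 0.8143
E(R_P) = R_f + β_P × MRP = 1.1% + 0.8143 × 3.8% = 4.19%

4.19%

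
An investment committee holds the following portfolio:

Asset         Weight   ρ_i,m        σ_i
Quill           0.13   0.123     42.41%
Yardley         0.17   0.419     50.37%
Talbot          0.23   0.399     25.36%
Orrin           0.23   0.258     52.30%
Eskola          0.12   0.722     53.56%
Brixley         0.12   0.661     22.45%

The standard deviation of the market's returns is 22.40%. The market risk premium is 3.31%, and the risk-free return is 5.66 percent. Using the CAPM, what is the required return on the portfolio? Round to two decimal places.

β_Quill = 0.123 × 42.41% / 22.40% = 0.2329
β_Yardley = 0.419 × 50.37% / 22.40% = 0.9422
β_Talbot = 0.399 × 25.36% / 22.40% = 0.4517
β_Orrin = 0.258 × 52.30% / 22.40% = 0.6024
β_Eskola = 0.722 × 53.56% / 22.40% = 1.7264
β_Brixley = 0.661 × 22.45% / 22.40% = 0.6625
β_P = Σ w_i β_i = 0.13×0.2329 + 0.17×0.9422 + 0.23×0.4517 + 0.23×0.6024 + 0.12×1.7264 + 0.12×0.6625 = 0.7196
E(R_P) = R_f + β_P × MRP = 5.66% + 0.7196 × 3.31% = 8.04%

8.04%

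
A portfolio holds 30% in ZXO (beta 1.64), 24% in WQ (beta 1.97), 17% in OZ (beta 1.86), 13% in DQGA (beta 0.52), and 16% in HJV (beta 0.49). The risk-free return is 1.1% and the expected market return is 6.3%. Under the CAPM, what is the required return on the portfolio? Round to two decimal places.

β_P = Σ w_i β_i = 0.30×1.64 + 0.24×1.97 + 0.17×1.86 + 0.13×0.52 + 0.16×0.49 = 1.4270
MRP = 6.3% − 1.1% = 5.20%
E(R_P) = R_f + β_P × MRP = 1.1% + 1.4270 × 5.2% = 8.52%

8.52%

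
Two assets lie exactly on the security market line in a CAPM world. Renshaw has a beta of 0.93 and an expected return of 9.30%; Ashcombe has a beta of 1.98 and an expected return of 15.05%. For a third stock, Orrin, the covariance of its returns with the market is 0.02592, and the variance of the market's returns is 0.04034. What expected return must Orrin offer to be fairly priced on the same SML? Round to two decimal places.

7.73%

MRP = (15.05% − 9.30%) / (1.98 − 0.93) = 5.4762%
R_f = 9.30% − 0.93 × 5.4762% = 4.2071%
β_Orrin = Cov / Var(R_m) = 0.02592 / 0.04034 = 0.6425
E(R_Orrin) = R_f + β × MRP = 4.2071% + 0.6425 × 5.4762% = 7.73%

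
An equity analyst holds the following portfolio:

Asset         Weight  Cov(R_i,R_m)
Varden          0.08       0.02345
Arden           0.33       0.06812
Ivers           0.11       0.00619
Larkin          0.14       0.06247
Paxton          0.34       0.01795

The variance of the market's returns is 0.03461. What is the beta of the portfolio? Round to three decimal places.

β_Varden = 0.02345 / 0.03461 = 0.6775
β_Arden = 0.06812 / 0.03461 = 1.9682
β_Ivers = 0.00619 / 0.03461 = 0.1789
β_Larkin = 0.06247 / 0.03461 = 1.8050
β_Paxton = 0.01795 / 0.03461 = 0.5186
β_P = Σ w_i β_i = 0.08×0.6775 + 0.33×1.9682 + 0.11×0.1789 + 0.14×1.8050 + 0.34×0.5186 = 1.1524

1.152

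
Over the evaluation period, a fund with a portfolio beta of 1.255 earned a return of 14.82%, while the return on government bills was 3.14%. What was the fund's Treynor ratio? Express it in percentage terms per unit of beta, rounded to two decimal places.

Treynor = (R_P − R_f) / β_P = (14.82% − 3.14%) / 1.2550 = 11.68% / 1.2550 = 9.31%

9.31%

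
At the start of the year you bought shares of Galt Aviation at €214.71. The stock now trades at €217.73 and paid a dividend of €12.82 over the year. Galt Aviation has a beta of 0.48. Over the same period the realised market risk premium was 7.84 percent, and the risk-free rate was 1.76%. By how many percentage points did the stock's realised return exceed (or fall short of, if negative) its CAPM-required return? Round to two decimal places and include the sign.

Realised HPR = (P1 + D1 − P0) / P0 = (217.73 + 12.82 − 214.71) / 214.71 = 15.84 / 214.71 = 7.3774%
CAPM required = R_f + β·MRP = 1.76% + 0.48 × 7.84% = 5.5232%
α = realised − required = 7.3774% − 5.5232% = +1.85%

+1.85%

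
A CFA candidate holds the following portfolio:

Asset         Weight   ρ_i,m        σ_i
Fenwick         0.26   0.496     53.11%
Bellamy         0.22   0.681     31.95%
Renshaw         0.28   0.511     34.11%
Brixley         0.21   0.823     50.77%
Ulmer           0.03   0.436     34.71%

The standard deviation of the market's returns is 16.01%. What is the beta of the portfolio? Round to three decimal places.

β_Fenwick = 0.496 × 53.11% / 16.01% = 1.6454
β_Bellamy = 0.681 × 31.95% / 16.01% = 1.3590
β_Renshaw = 0.511 × 34.11% / 16.01% = 1.0887
β_Brixley = 0.823 × 50.77% / 16.01% = 2.6099
β_Ulmer = 0.436 × 34.71% / 16.01% = 0.9453
β_P = Σ w_i β_i = 0.26×1.6454 + 0.22×1.3590 + 0.28×1.0887 + 0.21×2.6099 + 0.03×0.9453 = 1.6081

1.608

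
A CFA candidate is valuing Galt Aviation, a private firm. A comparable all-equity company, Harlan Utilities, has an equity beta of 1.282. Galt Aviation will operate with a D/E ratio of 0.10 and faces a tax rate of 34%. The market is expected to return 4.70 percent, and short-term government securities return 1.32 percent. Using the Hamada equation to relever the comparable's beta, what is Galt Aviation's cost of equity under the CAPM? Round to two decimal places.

β_L = β_U × [1 + (1 − t)(D/E)] = 1.282 × [1 + (1 − 0.34) × 0.10]
    = 1.282 × [1 + 0.66 × 0.10] = 1.282 × 1.0660 = 1.3666
MRP = 4.70% − 1.32% = 3.38%
E(R) = R_f + β_L × MRP = 1.32% + 1.3666 × 3.38% = 5.94%

5.94%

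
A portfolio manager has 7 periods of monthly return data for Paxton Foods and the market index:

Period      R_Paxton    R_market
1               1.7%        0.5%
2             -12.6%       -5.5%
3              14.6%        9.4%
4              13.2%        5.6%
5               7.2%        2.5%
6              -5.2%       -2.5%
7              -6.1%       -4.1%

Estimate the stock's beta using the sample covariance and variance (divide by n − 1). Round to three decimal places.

1.871

Mean R_i = (1.7 − 12.6 + 14.6 + 13.2 + 7.2 − 5.2 − 6.1) / 7 = 1.8286%
Mean R_m = (0.5 − 5.5 + 9.4 + 5.6 + 2.5 − 2.5 − 4.1) / 7 = 0.8429%
Σ(R_i − R̄_i)(R_m − R̄_m) = 326.5314  ⇒  Cov = 326.5314 / 6 = 54.4219
Σ(R_m − R̄_m)² = 174.5571  ⇒  Var(R_m) = 174.5571 / 6 = 29.0929
β = Cov / Var(R_m) = 54.4219 / 29.0929 = 1.8706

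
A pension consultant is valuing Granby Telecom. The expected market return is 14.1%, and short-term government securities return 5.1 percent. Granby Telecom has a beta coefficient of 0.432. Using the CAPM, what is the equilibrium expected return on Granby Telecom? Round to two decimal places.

Market risk premium = E(R_m) − R_f = 14.1% − 5.1% = 9.00%
E(R) = R_f + β × MRP = 5.1% + 0.432 × 9.0% = 8.99%

8.99%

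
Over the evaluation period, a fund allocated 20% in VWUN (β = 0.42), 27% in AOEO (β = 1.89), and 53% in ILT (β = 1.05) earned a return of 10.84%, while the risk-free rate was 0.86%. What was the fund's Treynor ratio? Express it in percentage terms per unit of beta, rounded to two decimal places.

β_P = 0.20×0.42 + 0.27×1.89 + 0.53×1.05 = 1.1508
Treynor = (R_P − R_f) / β_P = (10.84% − 0.86%) / 1.1508 = 9.98% / 1.1508 = 8.67%

8.67%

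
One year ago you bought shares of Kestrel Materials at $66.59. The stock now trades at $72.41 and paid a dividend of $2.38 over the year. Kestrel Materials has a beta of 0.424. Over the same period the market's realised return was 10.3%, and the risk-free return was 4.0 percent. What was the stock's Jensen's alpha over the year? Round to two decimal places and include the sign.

Realised HPR = (P1 + D1 − P0) / P0 = (72.41 + 2.38 − 66.59) / 66.59 = 8.20 / 66.59 = 12.3142%
MRP = 10.3% − 4.0% = 6.30%
CAPM required = R_f + β·MRP = 4.0% + 0.424 × 6.3% = 6.6712%
α = realised − required = 12.3142% − 6.6712% = +5.64%

+5.64%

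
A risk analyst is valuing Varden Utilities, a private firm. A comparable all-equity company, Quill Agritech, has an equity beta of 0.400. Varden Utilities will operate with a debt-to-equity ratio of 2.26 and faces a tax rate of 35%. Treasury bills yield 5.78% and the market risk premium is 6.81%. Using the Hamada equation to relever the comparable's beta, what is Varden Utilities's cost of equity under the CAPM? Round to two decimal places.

β_L = β_U × [1 + (1 − t)(D/E)] = 0.400 × [1 + (1 − 0.35) × 2.26]
    = 0.400 × [1 + 0.65 × 2.26] = 0.400 × 2.4690 = 0.9876
E(R) = R_f + β_L × MRP = 5.78% + 0.9876 × 6.81% = 12.51%

12.51%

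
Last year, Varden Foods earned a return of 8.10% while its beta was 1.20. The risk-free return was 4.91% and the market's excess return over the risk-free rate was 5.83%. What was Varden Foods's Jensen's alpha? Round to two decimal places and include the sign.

-3.81%

CAPM benchmark = R_f + β(R_m − R_f) = 4.91% + 1.20 × 5.83% = 11.9060%
α = actual − benchmark = 8.10% − 11.9060% = -3.81%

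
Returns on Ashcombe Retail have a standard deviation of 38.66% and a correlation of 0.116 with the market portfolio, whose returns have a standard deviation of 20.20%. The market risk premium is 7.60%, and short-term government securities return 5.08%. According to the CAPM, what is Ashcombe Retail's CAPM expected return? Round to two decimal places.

6.77%

β = ρ × σ_i / σ_m = 0.116 × 38.66% / 20.20% = 0.2220
E(R) = 5.08% + 0.2220 × 7.60% = 6.77%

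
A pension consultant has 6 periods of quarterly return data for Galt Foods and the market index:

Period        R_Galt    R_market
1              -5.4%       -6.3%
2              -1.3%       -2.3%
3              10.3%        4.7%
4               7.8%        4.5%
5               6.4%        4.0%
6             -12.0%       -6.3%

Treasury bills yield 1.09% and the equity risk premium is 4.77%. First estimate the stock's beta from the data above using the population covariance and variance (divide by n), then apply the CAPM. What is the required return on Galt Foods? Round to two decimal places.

8.57%

Mean R_i = (-5.4 − 1.3 + 10.3 + 7.8 + 6.4 − 12.0) / 6 = 0.9667%
Mean R_m = (-6.3 − 2.3 + 4.7 + 4.5 + 4.0 − 6.3) / 6 = -0.2833%
Σ(R_i − R̄_i)(R_m − R̄_m) = 223.3633  ⇒  Cov = 223.3633 / 6 = 37.2272
Σ(R_m − R̄_m)² = 142.5283  ⇒  Var(R_m) = 142.5283 / 6 = 23.7547
β = Cov / Var(R_m) = 37.2272 / 23.7547 = 1.5672
E(R) = R_f + β × MRP = 1.09% + 1.5672 × 4.77% = 8.57%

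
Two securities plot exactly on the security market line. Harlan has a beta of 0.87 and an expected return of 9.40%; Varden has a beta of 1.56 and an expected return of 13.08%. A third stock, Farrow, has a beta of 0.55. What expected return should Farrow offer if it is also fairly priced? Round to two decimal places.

MRP (SML slope) = (13.08% − 9.40%) / (1.56 − 0.87) = 3.68% / 0.69 = 5.3333%
R_f (intercept) = 9.40% − 0.87 × 5.3333% = 4.7600%
E(R_Farrow) = R_f + β × MRP = 4.7600% + 0.55 × 5.3333% = 7.69%

7.69%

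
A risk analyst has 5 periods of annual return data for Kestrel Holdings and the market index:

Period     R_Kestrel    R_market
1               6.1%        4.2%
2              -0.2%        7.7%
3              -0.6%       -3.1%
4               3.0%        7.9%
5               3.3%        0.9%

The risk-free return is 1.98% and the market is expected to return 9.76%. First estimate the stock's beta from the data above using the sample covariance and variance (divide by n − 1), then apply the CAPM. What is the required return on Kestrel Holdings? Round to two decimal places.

Mean R_i = (6.1 − 0.2 − 0.6 + 3.0 + 3.3) / 5 = 2.3200%
Mean R_m = (4.2 + 7.7 − 3.1 + 7.9 + 0.9) / 5 = 3.5200%
Σ(R_i − R̄_i)(R_m − R̄_m) = 11.7780  ⇒  Cov = 11.7780 / 4 = 2.9445
Σ(R_m − R̄_m)² = 87.8080  ⇒  Var(R_m) = 87.8080 / 4 = 21.9520
β = Cov / Var(R_m) = 2.9445 / 21.9520 = 0.1341
MRP = 9.76% − 1.98% = 7.78%
E(R) = R_f + β × MRP = 1.98% + 0.1341 × 7.78% = 3.02%

3.02%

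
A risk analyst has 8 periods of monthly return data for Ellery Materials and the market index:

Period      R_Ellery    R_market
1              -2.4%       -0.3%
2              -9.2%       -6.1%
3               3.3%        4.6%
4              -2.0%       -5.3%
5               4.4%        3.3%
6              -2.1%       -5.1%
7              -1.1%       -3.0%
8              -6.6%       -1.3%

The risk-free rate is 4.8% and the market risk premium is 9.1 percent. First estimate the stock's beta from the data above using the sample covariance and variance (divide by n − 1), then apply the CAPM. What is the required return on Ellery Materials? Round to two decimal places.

12.40%

Mean R_i = (-2.4 − 9.2 + 3.3 − 2.0 + 4.4 − 2.1 − 1.1 − 6.6) / 8 = -1.9625%
Mean R_m = (-0.3 − 6.1 + 4.6 − 5.3 + 3.3 − 5.1 − 3.0 − 1.3) / 8 = -1.6500%
Σ(R_i − R̄_i)(R_m − R̄_m) = 93.8250  ⇒  Cov = 93.8250 / 7 = 13.4036
Σ(R_m − R̄_m)² = 112.3600  ⇒  Var(R_m) = 112.3600 / 7 = 16.0514
β = Cov / Var(R_m) = 13.4036 / 16.0514 = 0.8350
E(R) = R_f + β × MRP = 4.8% + 0.8350 × 9.1% = 12.40%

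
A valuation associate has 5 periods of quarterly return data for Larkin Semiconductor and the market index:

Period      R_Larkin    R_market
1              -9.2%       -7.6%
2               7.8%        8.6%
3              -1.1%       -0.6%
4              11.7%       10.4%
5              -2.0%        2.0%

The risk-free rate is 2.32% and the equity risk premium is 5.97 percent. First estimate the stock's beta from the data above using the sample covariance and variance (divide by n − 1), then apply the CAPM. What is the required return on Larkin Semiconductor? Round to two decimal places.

9.01%

Mean R_i = (-9.2 + 7.8 − 1.1 + 11.7 − 2.0) / 5 = 1.4400%
Mean R_m = (-7.6 + 8.6 − 0.6 + 10.4 + 2.0) / 5 = 2.5600%
Σ(R_i − R̄_i)(R_m − R̄_m) = 236.9080  ⇒  Cov = 236.9080 / 4 = 59.2270
Σ(R_m − R̄_m)² = 211.4720  ⇒  Var(R_m) = 211.4720 / 4 = 52.8680
β = Cov / Var(R_m) = 59.2270 / 52.8680 = 1.1203
E(R) = R_f + β × MRP = 2.32% + 1.1203 × 5.97% = 9.01%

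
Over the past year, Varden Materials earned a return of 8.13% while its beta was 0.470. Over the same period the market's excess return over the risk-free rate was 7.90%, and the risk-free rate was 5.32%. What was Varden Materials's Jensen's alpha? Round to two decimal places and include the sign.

-0.90%

CAPM benchmark = R_f + β(R_m − R_f) = 5.32% + 0.470 × 7.90% = 9.03300%
α = actual − benchmark = 8.13% − 9.03300% = -0.90%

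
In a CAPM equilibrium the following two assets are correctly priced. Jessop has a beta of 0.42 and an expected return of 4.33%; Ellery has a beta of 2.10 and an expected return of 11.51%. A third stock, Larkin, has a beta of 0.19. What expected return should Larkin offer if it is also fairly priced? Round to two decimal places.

3.35%

MRP (SML slope) = (11.51% − 4.33%) / (2.10 − 0.42) = 7.18% / 1.68 = 4.2738%
R_f (intercept) = 4.33% − 0.42 × 4.2738% = 2.5350%
E(R_Larkin) = R_f + β × MRP = 2.5350% + 0.19 × 4.2738% = 3.35%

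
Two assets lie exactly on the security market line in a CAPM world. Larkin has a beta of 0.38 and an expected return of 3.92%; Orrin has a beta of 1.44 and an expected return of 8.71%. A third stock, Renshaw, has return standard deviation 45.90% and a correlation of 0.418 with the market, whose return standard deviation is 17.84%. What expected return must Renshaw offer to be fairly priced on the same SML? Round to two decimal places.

7.06%

MRP = (8.71% − 3.92%) / (1.44 − 0.38) = 4.5189%
R_f = 3.92% − 0.38 × 4.5189% = 2.2028%
β_Renshaw = ρ·σ_i/σ_m = 0.418 × 45.90 / 17.84 = 1.0755
E(R_Renshaw) = R_f + β × MRP = 2.2028% + 1.0755 × 4.5189% = 7.06%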